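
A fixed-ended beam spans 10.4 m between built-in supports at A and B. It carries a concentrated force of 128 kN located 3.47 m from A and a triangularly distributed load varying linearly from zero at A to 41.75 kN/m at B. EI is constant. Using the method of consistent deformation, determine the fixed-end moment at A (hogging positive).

Release both end moments; the primary structure is a simply-supported span AB with redundants M_A and M_B.
End rotations of the released simple span under the applied load (×1/EI):
  at A: point load 128 at a = 3.47: Pab(L + b)/(6LEI) = 854.8/EI
  at B: point load 128 at a = 3.47: Pab(L + a)/(6LEI) = 684.2/EI
  at A: triangular load, peak 41.75: 7w₀L³/(360EI) = 913.2/EI
  at B: triangular load, peak 41.75: w₀L³/(45EI) = 1044/EI
  θ_A0 = 1768/EI,  θ_B0 = 1728/EI
Flexibility coefficients: a unit moment at one end gives L/(3EI) there and L/(6EI) at the far end, so f₁₁ = f₂₂ = 3.467/EI and f₁₂ = f₂₁ = 1.733/EI.
Compatibility — zero rotation at each built-in end:
  3.467 M_A + 1.733 M_B = 1768
  1.733 M_A + 3.467 M_B = 1728
Solving the pair gives M_A = 347.7 kN·m and M_B = 324.5 kN·m (hogging).

M_A = 347.7 kN·m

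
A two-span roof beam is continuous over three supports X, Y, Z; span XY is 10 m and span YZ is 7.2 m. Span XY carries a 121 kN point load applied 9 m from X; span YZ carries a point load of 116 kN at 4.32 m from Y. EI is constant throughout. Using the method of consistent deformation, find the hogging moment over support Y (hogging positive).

Insert a hinge at Y; M_Y is the redundant, and each span becomes simply supported.
End slopes at the hinge Y, treating each span as simply supported:
  span XY: point load 121 at a = 9: Pab(L + a)/(6LEI) = 344.9/EI
  span YZ: point load 116 at a = 4.32: Pab(L + b)/(6LEI) = 336.8/EI
  relative rotation θ_0 = (344.9 + 336.8)/EI = 681.6/EI
A unit hogging moment at Y produces rotation L₁/(3EI) + L₂/(3EI) = 5.733/EI.
Compatibility: M_Y·(L₁+L₂)/(3EI) = θ_0, giving M_Y = 118.9 kN·m (hogging).

M_Y = 118.9 kN·m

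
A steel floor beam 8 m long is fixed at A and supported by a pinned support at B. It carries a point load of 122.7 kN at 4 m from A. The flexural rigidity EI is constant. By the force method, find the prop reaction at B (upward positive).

R_B = 38.34 kN

Take the reaction at B as the redundant and release it; the primary structure is a cantilever fixed at A.
Downward deflection at the released point B due to the loads:
  point load 122.7 at a = 4: Pa²(3L − a)/(6EI) = 6544/EI
Tip deflection under a unit load at B: L³/(3EI) = 170.7/EI.
The prop prevents deflection at B: R_B = δ_0/δ_{BB} = 6544/170.7 = 38.34 kN.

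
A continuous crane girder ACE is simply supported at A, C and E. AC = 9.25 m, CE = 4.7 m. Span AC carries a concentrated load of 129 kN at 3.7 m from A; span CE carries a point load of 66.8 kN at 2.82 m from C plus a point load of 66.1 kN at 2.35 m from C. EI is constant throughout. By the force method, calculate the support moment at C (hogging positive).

M_C = 170.3 kN·m

Release continuity at C by inserting a hinge; the redundant is the internal moment M_C. The primary structure is two simply-supported spans AC and CE.
Rotations at C on the released spans (each span's end-slope, ×1/EI):
  span AC: point load 129 at a = 3.7: Pab(L + a)/(6LEI) = 618.1/EI
  span CE: point load 66.8 at a = 2.82: Pab(L + b)/(6LEI) = 82.63/EI
  span CE: point load 66.1 at a = 2.35: Pab(L + b)/(6LEI) = 91.26/EI
  relative rotation θ_0 = (618.1 + 173.9)/EI = 792/EI
A unit hogging moment at C produces rotation L₁/(3EI) + L₂/(3EI) = 4.65/EI.
Slope continuity at C: θ_0 = M_C·4.65/EI, so M_C = 792/4.65 = 170.3 kN·m (hogging).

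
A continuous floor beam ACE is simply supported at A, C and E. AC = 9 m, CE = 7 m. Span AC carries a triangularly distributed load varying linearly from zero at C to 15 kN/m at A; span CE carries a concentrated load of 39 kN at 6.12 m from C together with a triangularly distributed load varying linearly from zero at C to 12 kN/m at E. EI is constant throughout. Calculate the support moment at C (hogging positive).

Insert a hinge at C; M_C is the redundant, and each span becomes simply supported.
Rotations at C on the released spans (each span's end-slope, ×1/EI):
  span AC: triangular load, peak 15: 7w₀L³/(360EI) = 212.6/EI
  span CE: point load 39 at a = 6.12: Pab(L + b)/(6LEI) = 39.41/EI
  span CE: triangular load, peak 12: 7w₀L³/(360EI) = 80.03/EI
  relative rotation θ_0 = (212.6 + 119.4)/EI = 332.1/EI
A unit hogging moment at C produces rotation L₁/(3EI) + L₂/(3EI) = 5.333/EI.
Compatibility: M_C·(L₁+L₂)/(3EI) = θ_0, giving M_C = 62.26 kN·m (hogging).

M_C = 62.26 kN·m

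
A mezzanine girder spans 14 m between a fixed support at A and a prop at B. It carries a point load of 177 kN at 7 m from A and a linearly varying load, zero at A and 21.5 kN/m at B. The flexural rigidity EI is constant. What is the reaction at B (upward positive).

Take the reaction at B as the redundant and release it; the primary structure is a cantilever fixed at A.
Primary-structure tip deflection at B by superposition:
  point load 177 at a = 7: Pa²(3L − a)/(6EI) = 50592/EI
  triangular load, peak 21.5 at the free end: 11w₀L⁴/(120EI) = 75712/EI
  δ_0 = 126304/EI
Tip deflection under a unit load at B: L³/(3EI) = 914.7/EI.
Compatibility at B: δ_0 − R_B·δ_{BB} = 0, so R_B = 126304/914.7 = 138.1 kN.

R_B = 138.1 kN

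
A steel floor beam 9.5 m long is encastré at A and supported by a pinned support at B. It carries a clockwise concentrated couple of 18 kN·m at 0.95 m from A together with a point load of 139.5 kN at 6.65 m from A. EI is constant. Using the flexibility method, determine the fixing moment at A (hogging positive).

Choose R_B as the redundant. The primary structure is the cantilever fixed at A.
Primary-structure tip deflection at B by superposition:
  clockwise couple 18 at a = 0.95: M₀a(2L − a)/(2EI) = 154.3/EI
  point load 139.5 at a = 6.65: Pa²(3L − a)/(6EI) = 22466/EI
  δ_0 = 22620/EI
Flexibility coefficient — unit upward force at B: δ_{BB} = L³/(3EI) = 285.8/EI.
Compatibility at B: δ_0 − R_B·δ_{BB} = 0, so R_B = 22620/285.8 = 79.15 kN.
Moment equilibrium about A: M_A = Σ(load moments about A) − R_B·L = 945.7 − 79.15×9.5 = 193.8 kN·m.

M_A = 193.8 kN·m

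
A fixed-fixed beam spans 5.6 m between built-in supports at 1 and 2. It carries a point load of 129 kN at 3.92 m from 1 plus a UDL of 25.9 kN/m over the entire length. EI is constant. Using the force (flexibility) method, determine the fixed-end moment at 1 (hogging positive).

Take the two fixed-end moments M_1, M_2 as redundants; the released structure is the simple span 12.
Simple-span end rotations at 1 and 2 under the given loads:
  at 1: point load 129 at a = 3.92: Pab(L + b)/(6LEI) = 184.1/EI
  at 2: point load 129 at a = 3.92: Pab(L + a)/(6LEI) = 240.7/EI
  at 1: UDL 25.9: wL³/(24EI) = 189.5/EI
  at 2: UDL 25.9: wL³/(24EI) = 189.5/EI
  θ_10 = 373.6/EI,  θ_20 = 430.2/EI
Flexibility coefficients: a unit moment at one end gives L/(3EI) there and L/(6EI) at the far end, so f₁₁ = f₂₂ = 1.867/EI and f₁₂ = f₂₁ = 0.9333/EI.
Compatibility — zero rotation at each built-in end:
  1.867 M_1 + 0.9333 M_2 = 373.6
  0.9333 M_1 + 1.867 M_2 = 430.2
Solving the pair gives M_1 = 113.2 kN·m and M_2 = 173.9 kN·m (hogging).

M_1 = 113.2 kN·m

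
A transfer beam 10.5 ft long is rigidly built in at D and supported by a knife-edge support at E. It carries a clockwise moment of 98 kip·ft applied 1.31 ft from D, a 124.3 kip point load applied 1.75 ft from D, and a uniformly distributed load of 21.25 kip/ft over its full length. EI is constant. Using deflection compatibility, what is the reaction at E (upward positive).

R_E = 91.84 kip

Take the reaction at E as the redundant and release it; the primary structure is a cantilever fixed at D.
Deflection at E on the released cantilever, summing each load's contribution:
  clockwise couple 98 at a = 1.31: M₀a(2L − a)/(2EI) = 1264/EI
  point load 124.3 at a = 1.75: Pa²(3L − a)/(6EI) = 1887/EI
  UDL 21.25: wL⁴/(8EI) = 32287/EI
  δ_0 = 35438/EI
Tip deflection under a unit load at E: L³/(3EI) = 385.9/EI.
Compatibility at E: δ_0 − R_E·δ_{EE} = 0, so R_E = 35438/385.9 = 91.84 kip.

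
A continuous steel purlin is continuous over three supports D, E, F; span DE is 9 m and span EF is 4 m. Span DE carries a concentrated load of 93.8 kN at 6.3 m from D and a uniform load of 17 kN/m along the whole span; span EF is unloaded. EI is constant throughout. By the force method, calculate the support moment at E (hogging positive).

Take M_E as the redundant. Released structure: two simple spans DE and EF with a hinge at E.
Rotations at E on the released spans (each span's end-slope, ×1/EI):
  span DE: point load 93.8 at a = 6.3: Pab(L + a)/(6LEI) = 452.1/EI
  span DE: UDL 17: wL³/(24EI) = 516.4/EI
  relative rotation θ_0 = (968.4 + 0)/EI = 968.4/EI
A unit hogging moment at E produces rotation L₁/(3EI) + L₂/(3EI) = 4.333/EI.
Slope continuity at E: θ_0 = M_E·4.333/EI, so M_E = 968.4/4.333 = 223.5 kN·m (hogging).

M_E = 223.5 kN·m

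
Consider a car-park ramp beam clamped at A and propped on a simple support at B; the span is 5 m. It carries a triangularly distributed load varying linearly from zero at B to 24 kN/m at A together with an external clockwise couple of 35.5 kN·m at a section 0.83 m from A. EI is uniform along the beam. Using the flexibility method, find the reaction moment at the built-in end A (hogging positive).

M_A = 59.29 kN·m

Take the reaction at B as the redundant and release it; the primary structure is a cantilever fixed at A.
Downward deflection at the released point B due to the loads:
  triangular load, peak 24 at the fixed end: w₀L⁴/(30EI) = 500/EI
  clockwise couple 35.5 at a = 0.83: M₀a(2L − a)/(2EI) = 135.1/EI
  δ_0 = 635.1/EI
Tip deflection under a unit load at B: L³/(3EI) = 41.67/EI.
The prop prevents deflection at B: R_B = δ_0/δ_{BB} = 635.1/41.67 = 15.24 kN.
Moment equilibrium about A: M_A = Σ(load moments about A) − R_B·L = 135.5 − 15.24×5 = 59.29 kN·m.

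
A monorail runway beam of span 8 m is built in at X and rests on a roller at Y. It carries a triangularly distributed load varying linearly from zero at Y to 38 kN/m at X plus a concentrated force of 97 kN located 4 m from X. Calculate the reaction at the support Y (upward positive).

R_Y = 60.71 kN

Choose R_Y as the redundant. The primary structure is the cantilever fixed at X.
Primary-structure tip deflection at Y by superposition:
  triangular load, peak 38 at the fixed end: w₀L⁴/(30EI) = 5188/EI
  point load 97 at a = 4: Pa²(3L − a)/(6EI) = 5173/EI
  δ_0 = 10362/EI
Flexibility coefficient — unit upward force at Y: δ_{YY} = L³/(3EI) = 170.7/EI.
The prop prevents deflection at Y: R_Y = δ_0/δ_{YY} = 10362/170.7 = 60.71 kN.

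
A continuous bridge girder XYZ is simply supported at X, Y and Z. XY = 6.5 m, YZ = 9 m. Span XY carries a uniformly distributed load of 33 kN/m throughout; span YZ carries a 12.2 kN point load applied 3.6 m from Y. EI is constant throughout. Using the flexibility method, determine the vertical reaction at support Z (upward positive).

R_Z = -4.601 kN

Insert a hinge at Y; M_Y is the redundant, and each span becomes simply supported.
Discontinuity in slope at Y on the released structure — sum the simple-span end rotations:
  span XY: UDL 33: wL³/(24EI) = 377.6/EI
  span YZ: point load 12.2 at a = 3.6: Pab(L + b)/(6LEI) = 63.24/EI
  relative rotation θ_0 = (377.6 + 63.24)/EI = 440.9/EI
A unit hogging moment at Y produces rotation L₁/(3EI) + L₂/(3EI) = 5.167/EI.
Compatibility: M_Y·(L₁+L₂)/(3EI) = θ_0, giving M_Y = 85.33 kN·m (hogging).
Span YZ, ΣM about Z: R_Y^{YZ}·9 = 65.88 + 85.33, so R_Y^{YZ} = 16.8 kN and R_Z = 12.2 − 16.8 = -4.601 kN.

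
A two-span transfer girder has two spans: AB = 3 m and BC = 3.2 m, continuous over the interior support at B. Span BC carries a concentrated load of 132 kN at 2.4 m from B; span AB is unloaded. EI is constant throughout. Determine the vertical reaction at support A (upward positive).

Insert a hinge at B; M_B is the redundant, and each span becomes simply supported.
Rotations at B on the released spans (each span's end-slope, ×1/EI):
  span BC: point load 132 at a = 2.4: Pab(L + b)/(6LEI) = 52.8/EI
  relative rotation θ_0 = (0 + 52.8)/EI = 52.8/EI
A unit hogging moment at B produces rotation L₁/(3EI) + L₂/(3EI) = 2.067/EI.
Slope continuity at B: θ_0 = M_B·2.067/EI, so M_B = 52.8/2.067 = 25.55 kN·m (hogging).
Span AB, ΣM about A with M_B applied at B: R_B^{AB}·3 = 0 + 25.55, so R_B^{AB} = 8.516 kN and R_A = 0 − 8.516 = -8.516 kN.

R_A = -8.516 kN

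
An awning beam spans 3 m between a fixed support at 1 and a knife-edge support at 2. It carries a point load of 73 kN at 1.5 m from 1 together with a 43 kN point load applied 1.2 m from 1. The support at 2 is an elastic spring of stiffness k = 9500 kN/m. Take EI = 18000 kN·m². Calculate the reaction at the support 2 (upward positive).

Take the reaction at 2 as the redundant and release it; the primary structure is a cantilever fixed at 1.
Primary-structure tip deflection at 2 by superposition:
  point load 73 at a = 1.5: Pa²(3L − a)/(6EI) = 205.3/EI
  point load 43 at a = 1.2: Pa²(3L − a)/(6EI) = 80.5/EI
  δ_0 = 285.8/EI
Flexibility coefficient — unit upward force at 2: δ_{22} = L³/(3EI) = 9/EI.
With EI = 18000 kN·m²: δ_0 = 0.015878 m and δ_{22} = 0.0005 m/kN.
Compatibility — the spring shortens by R_2/k under the reaction it provides: δ_0 − R_2·δ_{22} = R_2/k. With 1/k = 0.000105 m/kN, R_2 = δ_0 / (δ_{22} + 1/k) = 0.015878 / (0.0005 + 0.000105) = 26.23 kN.

R_2 = 26.23 kN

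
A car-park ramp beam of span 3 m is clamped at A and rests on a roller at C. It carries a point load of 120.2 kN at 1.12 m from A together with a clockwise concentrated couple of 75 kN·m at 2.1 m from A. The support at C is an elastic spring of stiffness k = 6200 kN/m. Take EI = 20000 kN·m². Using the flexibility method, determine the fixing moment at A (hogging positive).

M_A = 85.67 kN·m

Take the reaction at C as the redundant and release it; the primary structure is a cantilever fixed at A.
Deflection at C on the released cantilever, summing each load's contribution:
  point load 120.2 at a = 1.12: Pa²(3L − a)/(6EI) = 198/EI
  clockwise couple 75 at a = 2.1: M₀a(2L − a)/(2EI) = 307.1/EI
  δ_0 = 505.1/EI
Tip deflection under a unit load at C: L³/(3EI) = 9/EI.
With EI = 20000 kN·m²: δ_0 = 0.025257 m and δ_{CC} = 0.00045 m/kN.
Compatibility — the spring shortens by R_C/k under the reaction it provides: δ_0 − R_C·δ_{CC} = R_C/k. With 1/k = 0.000161 m/kN, R_C = δ_0 / (δ_{CC} + 1/k) = 0.025257 / (0.00045 + 0.000161) = 41.32 kN.
Moment equilibrium about A: M_A = Σ(load moments about A) − R_C·L = 209.6 − 41.32×3 = 85.67 kN·m.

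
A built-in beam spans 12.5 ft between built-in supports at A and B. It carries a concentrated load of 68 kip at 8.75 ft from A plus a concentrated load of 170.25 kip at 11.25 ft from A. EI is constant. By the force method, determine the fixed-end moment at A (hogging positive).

M_A = 72.7 kip·ft

Take the two fixed-end moments M_A, M_B as redundants; the released structure is the simple span AB.
On the primary (simply-supported) span, the end slopes from the loading are:
  at A: point load 68 at a = 8.75: Pab(L + b)/(6LEI) = 483.4/EI
  at B: point load 68 at a = 8.75: Pab(L + a)/(6LEI) = 632.2/EI
  at A: point load 170.25 at a = 11.25: Pab(L + b)/(6LEI) = 438.9/EI
  at B: point load 170.25 at a = 11.25: Pab(L + a)/(6LEI) = 758.1/EI
  θ_A0 = 922.4/EI,  θ_B0 = 1390/EI
Flexibility coefficients: a unit moment at one end gives L/(3EI) there and L/(6EI) at the far end, so f₁₁ = f₂₂ = 4.167/EI and f₁₂ = f₂₁ = 2.083/EI.
Compatibility — zero rotation at each built-in end:
  4.167 M_A + 2.083 M_B = 922.4
  2.083 M_A + 4.167 M_B = 1390
Solving the pair gives M_A = 72.7 kip·ft and M_B = 297.3 kip·ft (hogging).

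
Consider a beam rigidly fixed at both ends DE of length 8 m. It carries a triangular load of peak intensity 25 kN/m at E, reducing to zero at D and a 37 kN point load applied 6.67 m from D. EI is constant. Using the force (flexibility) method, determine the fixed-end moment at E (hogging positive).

M_E = 114.2 kN·m

Release both end moments; the primary structure is a simply-supported span DE with redundants M_D and M_E.
On the primary (simply-supported) span, the end slopes from the loading are:
  at D: triangular load, peak 25: 7w₀L³/(360EI) = 248.9/EI
  at E: triangular load, peak 25: w₀L³/(45EI) = 284.4/EI
  at D: point load 37 at a = 6.67: Pab(L + b)/(6LEI) = 63.8/EI
  at E: point load 37 at a = 6.67: Pab(L + a)/(6LEI) = 100.3/EI
  θ_D0 = 312.7/EI,  θ_E0 = 384.8/EI
Flexibility coefficients: a unit moment at one end gives L/(3EI) there and L/(6EI) at the far end, so f₁₁ = f₂₂ = 2.667/EI and f₁₂ = f₂₁ = 1.333/EI.
Compatibility — zero rotation at each built-in end:
  2.667 M_D + 1.333 M_E = 312.7
  1.333 M_D + 2.667 M_E = 384.8
Solving the pair gives M_D = 60.15 kN·m and M_E = 114.2 kN·m (hogging).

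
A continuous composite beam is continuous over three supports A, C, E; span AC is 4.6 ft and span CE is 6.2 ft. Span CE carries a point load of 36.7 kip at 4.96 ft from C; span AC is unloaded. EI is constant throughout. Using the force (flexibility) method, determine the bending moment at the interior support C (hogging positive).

M_C = 12.54 kip·ft

Release continuity at C by inserting a hinge; the redundant is the internal moment M_C. The primary structure is two simply-supported spans AC and CE.
Rotations at C on the released spans (each span's end-slope, ×1/EI):
  span CE: point load 36.7 at a = 4.96: Pab(L + b)/(6LEI) = 45.14/EI
  relative rotation θ_0 = (0 + 45.14)/EI = 45.14/EI
A unit hogging moment at C produces rotation L₁/(3EI) + L₂/(3EI) = 3.6/EI.
Compatibility: M_C·(L₁+L₂)/(3EI) = θ_0, giving M_C = 12.54 kip·ft (hogging).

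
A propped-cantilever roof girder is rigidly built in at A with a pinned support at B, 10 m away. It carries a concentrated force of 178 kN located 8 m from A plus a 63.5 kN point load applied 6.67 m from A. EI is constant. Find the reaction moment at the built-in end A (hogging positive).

Take the reaction at B as the redundant and release it; the primary structure is a cantilever fixed at A.
Downward deflection at the released point B due to the loads:
  point load 178 at a = 8: Pa²(3L − a)/(6EI) = 41771/EI
  point load 63.5 at a = 6.67: Pa²(3L − a)/(6EI) = 10985/EI
  δ_0 = 52755/EI
Flexibility coefficient — unit upward force at B: δ_{BB} = L³/(3EI) = 333.3/EI.
Compatibility at B: δ_0 − R_B·δ_{BB} = 0, so R_B = 52755/333.3 = 158.3 kN.
Moment equilibrium about A: M_A = Σ(load moments about A) − R_B·L = 1848 − 158.3×10 = 264.9 kN·m.

M_A = 264.9 kN·m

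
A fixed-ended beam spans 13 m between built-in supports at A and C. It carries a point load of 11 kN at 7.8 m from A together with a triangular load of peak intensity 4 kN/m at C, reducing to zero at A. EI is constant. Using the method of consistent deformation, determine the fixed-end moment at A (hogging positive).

Take the two fixed-end moments M_A, M_C as redundants; the released structure is the simple span AC.
End rotations of the released simple span under the applied load (×1/EI):
  at A: point load 11 at a = 7.8: Pab(L + b)/(6LEI) = 104.1/EI
  at C: point load 11 at a = 7.8: Pab(L + a)/(6LEI) = 119/EI
  at A: triangular load, peak 4: 7w₀L³/(360EI) = 170.9/EI
  at C: triangular load, peak 4: w₀L³/(45EI) = 195.3/EI
  θ_A0 = 275/EI,  θ_C0 = 314.3/EI
Flexibility coefficients: a unit moment at one end gives L/(3EI) there and L/(6EI) at the far end, so f₁₁ = f₂₂ = 4.333/EI and f₁₂ = f₂₁ = 2.167/EI.
Compatibility — zero rotation at each built-in end:
  4.333 M_A + 2.167 M_C = 275
  2.167 M_A + 4.333 M_C = 314.3
Solving the pair gives M_A = 36.26 kN·m and M_C = 54.39 kN·m (hogging).

M_A = 36.26 kN·m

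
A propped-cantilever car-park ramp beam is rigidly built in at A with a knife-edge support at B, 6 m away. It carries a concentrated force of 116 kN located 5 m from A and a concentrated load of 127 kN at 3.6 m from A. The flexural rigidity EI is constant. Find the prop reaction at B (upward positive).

R_B = 142.1 kN

Remove the prop at B; the released (primary) structure is a cantilever built in at A.
Free-end deflection of the primary structure under the applied loading (downward +):
  point load 116 at a = 5: Pa²(3L − a)/(6EI) = 6283/EI
  point load 127 at a = 3.6: Pa²(3L − a)/(6EI) = 3950/EI
  δ_0 = 10234/EI
Flexibility coefficient — unit upward force at B: δ_{BB} = L³/(3EI) = 72/EI.
The prop prevents deflection at B: R_B = δ_0/δ_{BB} = 10234/72 = 142.1 kN.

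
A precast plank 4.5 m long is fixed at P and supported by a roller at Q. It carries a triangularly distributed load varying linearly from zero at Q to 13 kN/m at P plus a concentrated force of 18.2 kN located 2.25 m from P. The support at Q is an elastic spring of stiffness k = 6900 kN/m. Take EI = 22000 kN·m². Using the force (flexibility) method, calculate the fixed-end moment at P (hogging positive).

Remove the prop at Q; the released (primary) structure is a cantilever built in at P.
Free-end deflection of the primary structure under the applied loading (downward +):
  triangular load, peak 13 at the fixed end: w₀L⁴/(30EI) = 177.7/EI
  point load 18.2 at a = 2.25: Pa²(3L − a)/(6EI) = 172.8/EI
  δ_0 = 350.5/EI
Flexibility coefficient — unit upward force at Q: δ_{QQ} = L³/(3EI) = 30.38/EI.
With EI = 22000 kN·m²: δ_0 = 0.01593 m and δ_{QQ} = 0.001381 m/kN.
Compatibility — the spring shortens by R_Q/k under the reaction it provides: δ_0 − R_Q·δ_{QQ} = R_Q/k. With 1/k = 0.000145 m/kN, R_Q = δ_0 / (δ_{QQ} + 1/k) = 0.01593 / (0.001381 + 0.000145) = 10.44 kN.
Moment equilibrium about P: M_P = Σ(load moments about P) − R_Q·L = 84.83 − 10.44×4.5 = 37.84 kN·m.

M_P = 37.84 kN·m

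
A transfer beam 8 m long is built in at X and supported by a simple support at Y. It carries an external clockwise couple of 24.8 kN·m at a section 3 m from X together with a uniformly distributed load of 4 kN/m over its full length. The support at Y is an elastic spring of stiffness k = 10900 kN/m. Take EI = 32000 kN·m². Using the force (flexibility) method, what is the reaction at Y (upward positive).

Choose R_Y as the redundant. The primary structure is the cantilever fixed at X.
Primary-structure tip deflection at Y by superposition:
  clockwise couple 24.8 at a = 3: M₀a(2L − a)/(2EI) = 483.6/EI
  UDL 4: wL⁴/(8EI) = 2048/EI
  δ_0 = 2532/EI
Flexibility coefficient — unit upward force at Y: δ_{YY} = L³/(3EI) = 170.7/EI.
With EI = 32000 kN·m²: δ_0 = 0.079113 m and δ_{YY} = 0.005333 m/kN.
Compatibility — the spring shortens by R_Y/k under the reaction it provides: δ_0 − R_Y·δ_{YY} = R_Y/k. With 1/k = 0.000092 m/kN, R_Y = δ_0 / (δ_{YY} + 1/k) = 0.079113 / (0.005333 + 0.000092) = 14.58 kN.

R_Y = 14.58 kN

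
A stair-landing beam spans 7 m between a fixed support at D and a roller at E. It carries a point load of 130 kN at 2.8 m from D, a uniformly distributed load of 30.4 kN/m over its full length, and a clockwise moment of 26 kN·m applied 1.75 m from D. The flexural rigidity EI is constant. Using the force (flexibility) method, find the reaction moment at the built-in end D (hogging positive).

Choose R_E as the redundant. The primary structure is the cantilever fixed at D.
Downward deflection at the released point E due to the loads:
  point load 130 at a = 2.8: Pa²(3L − a)/(6EI) = 3092/EI
  UDL 30.4: wL⁴/(8EI) = 9124/EI
  clockwise couple 26 at a = 1.75: M₀a(2L − a)/(2EI) = 278.7/EI
  δ_0 = 12494/EI
Tip deflection under a unit load at E: L³/(3EI) = 114.3/EI.
The prop prevents deflection at E: R_E = δ_0/δ_{EE} = 12494/114.3 = 109.3 kN.
Moment equilibrium about D: M_D = Σ(load moments about D) − R_E·L = 1135 − 109.3×7 = 369.9 kN·m.

M_D = 369.9 kN·m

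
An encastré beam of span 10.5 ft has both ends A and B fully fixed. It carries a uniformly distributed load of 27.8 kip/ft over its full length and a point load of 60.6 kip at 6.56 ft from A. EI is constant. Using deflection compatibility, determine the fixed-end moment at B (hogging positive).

M_B = 348.6 kip·ft

Take the two fixed-end moments M_A, M_B as redundants; the released structure is the simple span AB.
On the primary (simply-supported) span, the end slopes from the loading are:
  at A: UDL 27.8: wL³/(24EI) = 1341/EI
  at B: UDL 27.8: wL³/(24EI) = 1341/EI
  at A: point load 60.6 at a = 6.56: Pab(L + b)/(6LEI) = 359/EI
  at B: point load 60.6 at a = 6.56: Pab(L + a)/(6LEI) = 424.1/EI
  θ_A0 = 1700/EI,  θ_B0 = 1765/EI
Flexibility coefficients: a unit moment at one end gives L/(3EI) there and L/(6EI) at the far end, so f₁₁ = f₂₂ = 3.5/EI and f₁₂ = f₂₁ = 1.75/EI.
Compatibility — zero rotation at each built-in end:
  3.5 M_A + 1.75 M_B = 1700
  1.75 M_A + 3.5 M_B = 1765
Solving the pair gives M_A = 311.4 kip·ft and M_B = 348.6 kip·ft (hogging).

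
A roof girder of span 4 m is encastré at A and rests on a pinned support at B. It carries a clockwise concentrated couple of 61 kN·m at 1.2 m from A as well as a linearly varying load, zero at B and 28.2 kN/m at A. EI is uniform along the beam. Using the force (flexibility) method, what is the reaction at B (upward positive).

Remove the prop at B; the released (primary) structure is a cantilever built in at A.
Deflection at B on the released cantilever, summing each load's contribution:
  clockwise couple 61 at a = 1.2: M₀a(2L − a)/(2EI) = 248.9/EI
  triangular load, peak 28.2 at the fixed end: w₀L⁴/(30EI) = 240.6/EI
  δ_0 = 489.5/EI
Flexibility coefficient — unit upward force at B: δ_{BB} = L³/(3EI) = 21.33/EI.
Compatibility at B: δ_0 − R_B·δ_{BB} = 0, so R_B = 489.5/21.33 = 22.95 kN.

R_B = 22.95 kN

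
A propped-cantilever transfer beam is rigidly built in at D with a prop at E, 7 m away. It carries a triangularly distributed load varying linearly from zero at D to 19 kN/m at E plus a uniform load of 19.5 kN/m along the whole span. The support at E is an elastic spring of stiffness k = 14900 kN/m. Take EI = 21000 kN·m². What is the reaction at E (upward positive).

Take the reaction at E as the redundant and release it; the primary structure is a cantilever fixed at D.
Deflection at E on the released cantilever, summing each load's contribution:
  triangular load, peak 19 at the free end: 11w₀L⁴/(120EI) = 4182/EI
  UDL 19.5: wL⁴/(8EI) = 5852/EI
  δ_0 = 10034/EI
Flexibility coefficient — unit upward force at E: δ_{EE} = L³/(3EI) = 114.3/EI.
With EI = 21000 kN·m²: δ_0 = 0.47782 m and δ_{EE} = 0.005444 m/kN.
Compatibility — the spring shortens by R_E/k under the reaction it provides: δ_0 − R_E·δ_{EE} = R_E/k. With 1/k = 0.000067 m/kN, R_E = δ_0 / (δ_{EE} + 1/k) = 0.47782 / (0.005444 + 0.000067) = 86.69 kN.

R_E = 86.69 kN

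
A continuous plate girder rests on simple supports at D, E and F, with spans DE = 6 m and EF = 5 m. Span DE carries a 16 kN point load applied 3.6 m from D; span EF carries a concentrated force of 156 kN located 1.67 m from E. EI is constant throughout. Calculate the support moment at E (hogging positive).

Take M_E as the redundant. Released structure: two simple spans DE and EF with a hinge at E.
Rotations at E on the released spans (each span's end-slope, ×1/EI):
  span DE: point load 16 at a = 3.6: Pab(L + a)/(6LEI) = 36.86/EI
  span EF: point load 156 at a = 1.67: Pab(L + b)/(6LEI) = 240.9/EI
  relative rotation θ_0 = (36.86 + 240.9)/EI = 277.7/EI
A unit hogging moment at E produces rotation L₁/(3EI) + L₂/(3EI) = 3.667/EI.
Slope continuity at E: θ_0 = M_E·3.667/EI, so M_E = 277.7/3.667 = 75.75 kN·m (hogging).

M_E = 75.75 kN·m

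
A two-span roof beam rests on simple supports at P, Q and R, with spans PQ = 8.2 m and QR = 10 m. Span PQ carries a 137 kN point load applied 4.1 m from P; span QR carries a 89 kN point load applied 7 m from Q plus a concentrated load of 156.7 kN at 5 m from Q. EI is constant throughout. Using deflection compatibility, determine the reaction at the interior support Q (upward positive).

Take M_Q as the redundant. Released structure: two simple spans PQ and QR with a hinge at Q.
Discontinuity in slope at Q on the released structure — sum the simple-span end rotations:
  span PQ: point load 137 at a = 4.1: Pab(L + a)/(6LEI) = 575.7/EI
  span QR: point load 89 at a = 7: Pab(L + b)/(6LEI) = 404.9/EI
  span QR: point load 156.7 at a = 5: Pab(L + b)/(6LEI) = 979.4/EI
  relative rotation θ_0 = (575.7 + 1384)/EI = 1960/EI
A unit hogging moment at Q produces rotation L₁/(3EI) + L₂/(3EI) = 6.067/EI.
Compatibility: M_Q·(L₁+L₂)/(3EI) = θ_0, giving M_Q = 323.1 kN·m (hogging).
Span PQ, ΣM about P with M_Q applied at Q: R_Q^{PQ}·8.2 = 561.7 + 323.1, so R_Q^{PQ} = 107.9 kN and R_P = 137 − 107.9 = 29.1 kN.
Span QR, ΣM about R: R_Q^{QR}·10 = 1050 + 323.1, so R_Q^{QR} = 137.4 kN and R_R = 245.7 − 137.4 = 108.3 kN.
R_Q = 107.9 + 137.4 = 245.3 kN.

R_Q = 245.3 kN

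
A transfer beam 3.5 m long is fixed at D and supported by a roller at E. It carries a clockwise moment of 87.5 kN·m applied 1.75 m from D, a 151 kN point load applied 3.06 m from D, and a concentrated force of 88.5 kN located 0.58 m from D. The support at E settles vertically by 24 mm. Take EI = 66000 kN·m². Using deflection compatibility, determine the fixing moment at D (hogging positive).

M_D = 449 kN·m

Release the roller at E. Primary structure: cantilever fixed at D.
Free-end deflection of the primary structure under the applied loading (downward +):
  clockwise couple 87.5 at a = 1.75: M₀a(2L − a)/(2EI) = 402/EI
  point load 151 at a = 3.06: Pa²(3L − a)/(6EI) = 1753/EI
  point load 88.5 at a = 0.58: Pa²(3L − a)/(6EI) = 49.22/EI
  δ_0 = 2204/EI
Flexibility coefficient — unit upward force at E: δ_{EE} = L³/(3EI) = 14.29/EI.
With EI = 66000 kN·m²: δ_0 = 0.0334 m and δ_{EE} = 0.000217 m/kN.
Compatibility — the beam at E must follow the support down by 0.024 m: δ_0 − R_E·δ_{EE} = 0.024, so R_E = (0.0334 − 0.024)/0.000217 = 43.41 kN.
Moment equilibrium about D: M_D = Σ(load moments about D) − R_E·L = 600.9 − 43.41×3.5 = 449 kN·m.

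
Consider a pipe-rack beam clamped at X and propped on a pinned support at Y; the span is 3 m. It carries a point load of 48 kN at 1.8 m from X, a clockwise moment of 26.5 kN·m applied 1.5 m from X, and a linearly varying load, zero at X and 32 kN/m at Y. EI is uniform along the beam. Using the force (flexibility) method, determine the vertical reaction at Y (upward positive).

Choose R_Y as the redundant. The primary structure is the cantilever fixed at X.
Primary-structure tip deflection at Y by superposition:
  point load 48 at a = 1.8: Pa²(3L − a)/(6EI) = 186.6/EI
  clockwise couple 26.5 at a = 1.5: M₀a(2L − a)/(2EI) = 89.44/EI
  triangular load, peak 32 at the free end: 11w₀L⁴/(120EI) = 237.6/EI
  δ_0 = 513.7/EI
Tip deflection under a unit load at Y: L³/(3EI) = 9/EI.
The prop prevents deflection at Y: R_Y = δ_0/δ_{YY} = 513.7/9 = 57.07 kN.

R_Y = 57.07 kN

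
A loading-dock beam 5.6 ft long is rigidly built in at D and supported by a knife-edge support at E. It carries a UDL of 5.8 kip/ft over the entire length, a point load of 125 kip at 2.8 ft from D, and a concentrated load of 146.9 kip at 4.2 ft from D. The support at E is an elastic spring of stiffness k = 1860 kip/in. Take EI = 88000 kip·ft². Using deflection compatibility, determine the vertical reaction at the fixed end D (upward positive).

Remove the prop at E; the released (primary) structure is a cantilever built in at D.
Primary-structure tip deflection at E by superposition:
  UDL 5.8: wL⁴/(8EI) = 713/EI
  point load 125 at a = 2.8: Pa²(3L − a)/(6EI) = 2287/EI
  point load 146.9 at a = 4.2: Pa²(3L − a)/(6EI) = 5442/EI
  δ_0 = 8441/EI
Flexibility coefficient — unit upward force at E: δ_{EE} = L³/(3EI) = 58.54/EI.
With EI = 88000 kip·ft²: δ_0 = 0.095925 ft and δ_{EE} = 0.000665 ft/kip.
Compatibility — the spring shortens by R_E/k under the reaction it provides: δ_0 − R_E·δ_{EE} = R_E/k. With 1/k = 1/(1860×12) ft/kip = 0.000045 ft/kip, R_E = δ_0 / (δ_{EE} + 1/k) = 0.095925 / (0.000665 + 0.000045) = 135.1 kip.
Vertical equilibrium: R_D = ΣP − R_E = 304.4 − 135.1 = 169.3 kip.

R_D = 169.3 kip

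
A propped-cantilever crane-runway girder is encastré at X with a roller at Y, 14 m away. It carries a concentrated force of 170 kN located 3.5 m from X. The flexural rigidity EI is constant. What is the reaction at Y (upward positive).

Take the reaction at Y as the redundant and release it; the primary structure is a cantilever fixed at X.
Deflection at Y on the released cantilever, summing each load's contribution:
  point load 170 at a = 3.5: Pa²(3L − a)/(6EI) = 13363/EI
Flexibility coefficient — unit upward force at Y: δ_{YY} = L³/(3EI) = 914.7/EI.
The prop prevents deflection at Y: R_Y = δ_0/δ_{YY} = 13363/914.7 = 14.61 kN.

R_Y = 14.61 kN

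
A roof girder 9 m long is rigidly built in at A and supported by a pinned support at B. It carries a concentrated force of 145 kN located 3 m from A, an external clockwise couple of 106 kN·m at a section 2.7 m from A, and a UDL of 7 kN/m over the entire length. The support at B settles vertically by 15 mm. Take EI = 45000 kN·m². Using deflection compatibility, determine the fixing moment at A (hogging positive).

M_A = 362.5 kN·m

Release the roller at B. Primary structure: cantilever fixed at A.
Deflection at B on the released cantilever, summing each load's contribution:
  point load 145 at a = 3: Pa²(3L − a)/(6EI) = 5220/EI
  clockwise couple 106 at a = 2.7: M₀a(2L − a)/(2EI) = 2189/EI
  UDL 7: wL⁴/(8EI) = 5741/EI
  δ_0 = 13150/EI
Tip deflection under a unit load at B: L³/(3EI) = 243/EI.
With EI = 45000 kN·m²: δ_0 = 0.29223 m and δ_{BB} = 0.0054 m/kN.
Compatibility — the beam at B must follow the support down by 0.015 m: δ_0 − R_B·δ_{BB} = 0.015, so R_B = (0.29223 − 0.015)/0.0054 = 51.34 kN.
Moment equilibrium about A: M_A = Σ(load moments about A) − R_B·L = 824.5 − 51.34×9 = 362.5 kN·m.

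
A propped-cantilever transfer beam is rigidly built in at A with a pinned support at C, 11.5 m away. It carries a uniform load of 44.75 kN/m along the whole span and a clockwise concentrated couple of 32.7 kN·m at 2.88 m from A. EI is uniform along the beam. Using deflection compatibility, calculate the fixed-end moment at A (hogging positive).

Choose R_C as the redundant. The primary structure is the cantilever fixed at A.
Downward deflection at the released point C due to the loads:
  UDL 44.75: wL⁴/(8EI) = 97835/EI
  clockwise couple 32.7 at a = 2.88: M₀a(2L − a)/(2EI) = 947.4/EI
  δ_0 = 98782/EI
Flexibility coefficient — unit upward force at C: δ_{CC} = L³/(3EI) = 507/EI.
The prop prevents deflection at C: R_C = δ_0/δ_{CC} = 98782/507 = 194.9 kN.
Moment equilibrium about A: M_A = Σ(load moments about A) − R_C·L = 2992 − 194.9×11.5 = 751 kN·m.

M_A = 751 kN·m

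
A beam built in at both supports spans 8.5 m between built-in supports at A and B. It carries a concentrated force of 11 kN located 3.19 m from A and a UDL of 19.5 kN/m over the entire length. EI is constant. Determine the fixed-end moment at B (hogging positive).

Release both end moments; the primary structure is a simply-supported span AB with redundants M_A and M_B.
Simple-span end rotations at A and B under the given loads:
  at A: point load 11 at a = 3.19: Pab(L + b)/(6LEI) = 50.45/EI
  at B: point load 11 at a = 3.19: Pab(L + a)/(6LEI) = 42.71/EI
  at A: UDL 19.5: wL³/(24EI) = 499/EI
  at B: UDL 19.5: wL³/(24EI) = 499/EI
  θ_A0 = 549.4/EI,  θ_B0 = 541.7/EI
Flexibility coefficients: a unit moment at one end gives L/(3EI) there and L/(6EI) at the far end, so f₁₁ = f₂₂ = 2.833/EI and f₁₂ = f₂₁ = 1.417/EI.
Compatibility — zero rotation at each built-in end:
  2.833 M_A + 1.417 M_B = 549.4
  1.417 M_A + 2.833 M_B = 541.7
Solving the pair gives M_A = 131.1 kN·m and M_B = 125.6 kN·m (hogging).

M_B = 125.6 kN·m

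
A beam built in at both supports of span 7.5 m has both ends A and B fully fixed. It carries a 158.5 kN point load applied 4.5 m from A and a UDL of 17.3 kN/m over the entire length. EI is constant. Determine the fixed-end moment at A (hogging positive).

M_A = 195.2 kN·m

Release both end moments; the primary structure is a simply-supported span AB with redundants M_A and M_B.
End rotations of the released simple span under the applied load (×1/EI):
  at A: point load 158.5 at a = 4.5: Pab(L + b)/(6LEI) = 499.3/EI
  at B: point load 158.5 at a = 4.5: Pab(L + a)/(6LEI) = 570.6/EI
  at A: UDL 17.3: wL³/(24EI) = 304.1/EI
  at B: UDL 17.3: wL³/(24EI) = 304.1/EI
  θ_A0 = 803.4/EI,  θ_B0 = 874.7/EI
Flexibility coefficients: a unit moment at one end gives L/(3EI) there and L/(6EI) at the far end, so f₁₁ = f₂₂ = 2.5/EI and f₁₂ = f₂₁ = 1.25/EI.
Compatibility — zero rotation at each built-in end:
  2.5 M_A + 1.25 M_B = 803.4
  1.25 M_A + 2.5 M_B = 874.7
Solving the pair gives M_A = 195.2 kN·m and M_B = 252.3 kN·m (hogging).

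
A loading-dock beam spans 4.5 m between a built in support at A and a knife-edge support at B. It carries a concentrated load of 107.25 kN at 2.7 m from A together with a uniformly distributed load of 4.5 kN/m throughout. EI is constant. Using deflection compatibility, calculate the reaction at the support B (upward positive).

Release the roller at B. Primary structure: cantilever fixed at A.
Primary-structure tip deflection at B by superposition:
  point load 107.25 at a = 2.7: Pa²(3L − a)/(6EI) = 1407/EI
  UDL 4.5: wL⁴/(8EI) = 230.7/EI
  δ_0 = 1638/EI
Flexibility coefficient — unit upward force at B: δ_{BB} = L³/(3EI) = 30.38/EI.
The prop prevents deflection at B: R_B = δ_0/δ_{BB} = 1638/30.38 = 53.93 kN.

R_B = 53.93 kN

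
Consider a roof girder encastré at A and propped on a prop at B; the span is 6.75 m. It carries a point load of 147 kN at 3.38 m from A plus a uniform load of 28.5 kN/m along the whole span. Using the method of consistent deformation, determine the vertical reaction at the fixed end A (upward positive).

R_A = 221.2 kN

Remove the prop at B; the released (primary) structure is a cantilever built in at A.
Downward deflection at the released point B due to the loads:
  point load 147 at a = 3.38: Pa²(3L − a)/(6EI) = 4722/EI
  UDL 28.5: wL⁴/(8EI) = 7396/EI
  δ_0 = 12117/EI
Flexibility coefficient — unit upward force at B: δ_{BB} = L³/(3EI) = 102.5/EI.
Compatibility at B: δ_0 − R_B·δ_{BB} = 0, so R_B = 12117/102.5 = 118.2 kN.
Vertical equilibrium: R_A = ΣP − R_B = 339.4 − 118.2 = 221.2 kN.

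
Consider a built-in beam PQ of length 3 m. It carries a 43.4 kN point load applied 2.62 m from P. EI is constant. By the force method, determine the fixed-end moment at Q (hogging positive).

M_Q = 12.58 kN·m

Release both end moments; the primary structure is a simply-supported span PQ with redundants M_P and M_Q.
End rotations of the released simple span under the applied load (×1/EI):
  at P: point load 43.4 at a = 2.62: Pab(L + b)/(6LEI) = 8.114/EI
  at Q: point load 43.4 at a = 2.62: Pab(L + a)/(6LEI) = 13.49/EI
  θ_P0 = 8.114/EI,  θ_Q0 = 13.49/EI
Flexibility coefficients: a unit moment at one end gives L/(3EI) there and L/(6EI) at the far end, so f₁₁ = f₂₂ = 1/EI and f₁₂ = f₂₁ = 0.5/EI.
Compatibility — zero rotation at each built-in end:
  1 M_P + 0.5 M_Q = 8.114
  0.5 M_P + 1 M_Q = 13.49
Solving the pair gives M_P = 1.824 kN·m and M_Q = 12.58 kN·m (hogging).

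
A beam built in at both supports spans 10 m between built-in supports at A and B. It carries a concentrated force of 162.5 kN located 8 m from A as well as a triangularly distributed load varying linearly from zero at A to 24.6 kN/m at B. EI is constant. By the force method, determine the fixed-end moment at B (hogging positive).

Release both end moments; the primary structure is a simply-supported span AB with redundants M_A and M_B.
On the primary (simply-supported) span, the end slopes from the loading are:
  at A: point load 162.5 at a = 8: Pab(L + b)/(6LEI) = 520/EI
  at B: point load 162.5 at a = 8: Pab(L + a)/(6LEI) = 780/EI
  at A: triangular load, peak 24.6: 7w₀L³/(360EI) = 478.3/EI
  at B: triangular load, peak 24.6: w₀L³/(45EI) = 546.7/EI
  θ_A0 = 998.3/EI,  θ_B0 = 1327/EI
Flexibility coefficients: a unit moment at one end gives L/(3EI) there and L/(6EI) at the far end, so f₁₁ = f₂₂ = 3.333/EI and f₁₂ = f₂₁ = 1.667/EI.
Compatibility — zero rotation at each built-in end:
  3.333 M_A + 1.667 M_B = 998.3
  1.667 M_A + 3.333 M_B = 1327
Solving the pair gives M_A = 134 kN·m and M_B = 331 kN·m (hogging).

M_B = 331 kN·m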